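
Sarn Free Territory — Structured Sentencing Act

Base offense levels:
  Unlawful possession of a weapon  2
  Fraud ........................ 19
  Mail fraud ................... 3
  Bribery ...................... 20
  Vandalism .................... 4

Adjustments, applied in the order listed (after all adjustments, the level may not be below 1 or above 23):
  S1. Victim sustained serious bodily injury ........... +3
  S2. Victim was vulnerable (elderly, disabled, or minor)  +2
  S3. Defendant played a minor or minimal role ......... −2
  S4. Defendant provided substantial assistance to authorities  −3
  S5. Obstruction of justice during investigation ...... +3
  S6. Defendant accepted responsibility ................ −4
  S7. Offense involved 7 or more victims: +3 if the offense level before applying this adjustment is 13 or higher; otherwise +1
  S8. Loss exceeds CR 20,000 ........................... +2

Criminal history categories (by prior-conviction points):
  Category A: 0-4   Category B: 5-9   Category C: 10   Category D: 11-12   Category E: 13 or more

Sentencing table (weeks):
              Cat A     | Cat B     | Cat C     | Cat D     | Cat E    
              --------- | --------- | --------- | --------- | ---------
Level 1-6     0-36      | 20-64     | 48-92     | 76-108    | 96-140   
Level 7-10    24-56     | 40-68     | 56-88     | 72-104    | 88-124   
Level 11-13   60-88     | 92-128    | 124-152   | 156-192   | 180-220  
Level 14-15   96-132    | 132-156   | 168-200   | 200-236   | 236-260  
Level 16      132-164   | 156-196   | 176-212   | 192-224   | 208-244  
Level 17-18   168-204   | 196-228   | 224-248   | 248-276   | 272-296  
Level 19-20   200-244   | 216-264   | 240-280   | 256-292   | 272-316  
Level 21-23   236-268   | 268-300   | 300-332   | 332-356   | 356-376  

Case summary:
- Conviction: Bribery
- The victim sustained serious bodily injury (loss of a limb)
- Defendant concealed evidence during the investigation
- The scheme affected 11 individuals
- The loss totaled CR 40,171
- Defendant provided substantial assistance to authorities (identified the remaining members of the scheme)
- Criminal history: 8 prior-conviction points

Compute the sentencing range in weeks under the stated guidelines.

268-300 weeks

Base offense level for bribery: 20.
S1 applies: 20 + 3 = 23.
S4 applies: 23 − 3 = 20.
S5 applies: 20 + 3 = 23.
S7 applies (level before this adjustment is 23 ≥ 13, so +3): 23 + 3 = 26.
S8 applies: 26 + 2 = 28.
Level 28 exceeds the maximum of 23; capped at 23.
Final offense level: 23.
Criminal history: 8 prior points → Category B (5-9).
Level 23 falls in the 21-23 band.
Grid: Level 21-23 × Category B = 268-300 weeks.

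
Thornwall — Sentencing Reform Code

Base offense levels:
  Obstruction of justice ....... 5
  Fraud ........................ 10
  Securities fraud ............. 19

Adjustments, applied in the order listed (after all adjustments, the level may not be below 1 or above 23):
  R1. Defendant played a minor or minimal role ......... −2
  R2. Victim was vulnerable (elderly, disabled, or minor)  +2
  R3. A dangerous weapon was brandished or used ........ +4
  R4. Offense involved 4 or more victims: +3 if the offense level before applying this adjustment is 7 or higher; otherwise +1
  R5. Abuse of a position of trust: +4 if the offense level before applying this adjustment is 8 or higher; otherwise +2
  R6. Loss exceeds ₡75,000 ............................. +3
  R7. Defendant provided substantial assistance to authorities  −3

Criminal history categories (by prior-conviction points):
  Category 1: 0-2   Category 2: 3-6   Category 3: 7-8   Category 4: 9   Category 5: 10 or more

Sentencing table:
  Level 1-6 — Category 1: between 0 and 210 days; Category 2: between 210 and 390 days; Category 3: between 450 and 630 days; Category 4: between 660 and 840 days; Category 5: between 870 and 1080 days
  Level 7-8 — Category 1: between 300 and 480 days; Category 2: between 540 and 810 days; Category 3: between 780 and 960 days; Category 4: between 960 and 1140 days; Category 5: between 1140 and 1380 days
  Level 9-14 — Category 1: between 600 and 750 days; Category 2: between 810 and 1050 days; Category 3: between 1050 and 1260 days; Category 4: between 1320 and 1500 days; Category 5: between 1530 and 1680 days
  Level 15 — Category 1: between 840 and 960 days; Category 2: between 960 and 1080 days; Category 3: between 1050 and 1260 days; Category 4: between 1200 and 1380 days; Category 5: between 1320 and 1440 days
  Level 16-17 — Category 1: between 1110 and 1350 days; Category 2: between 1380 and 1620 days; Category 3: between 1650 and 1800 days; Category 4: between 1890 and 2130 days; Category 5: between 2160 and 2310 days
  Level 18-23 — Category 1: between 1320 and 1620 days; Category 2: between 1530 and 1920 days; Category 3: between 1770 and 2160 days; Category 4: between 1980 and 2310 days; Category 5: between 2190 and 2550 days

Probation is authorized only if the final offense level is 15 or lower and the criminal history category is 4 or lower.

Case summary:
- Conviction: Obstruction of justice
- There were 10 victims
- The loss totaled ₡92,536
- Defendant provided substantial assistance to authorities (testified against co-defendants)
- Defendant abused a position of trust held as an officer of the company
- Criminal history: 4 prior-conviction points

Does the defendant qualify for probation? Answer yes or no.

Base offense level for obstruction of justice: 5.
R2 does not apply.
R3 does not apply.
R4 applies (level before this adjustment is 5 < 7, so +1): 5 + 1 = 6.
R5 applies (level before this adjustment is 6 < 8, so +2): 6 + 2 = 8.
R6 applies: 8 + 3 = 11.
R7 applies: 11 − 3 = 8.
Final offense level: 8.
Criminal history: 4 prior points → Category 2 (3-6).
Level 8 falls in the 7-8 band.
Grid: Level 7-8 × Category 2 = 540-810 days.
Probation check: level 8 ≤ 15 and category 2 ≤ 4 → eligible.

Yes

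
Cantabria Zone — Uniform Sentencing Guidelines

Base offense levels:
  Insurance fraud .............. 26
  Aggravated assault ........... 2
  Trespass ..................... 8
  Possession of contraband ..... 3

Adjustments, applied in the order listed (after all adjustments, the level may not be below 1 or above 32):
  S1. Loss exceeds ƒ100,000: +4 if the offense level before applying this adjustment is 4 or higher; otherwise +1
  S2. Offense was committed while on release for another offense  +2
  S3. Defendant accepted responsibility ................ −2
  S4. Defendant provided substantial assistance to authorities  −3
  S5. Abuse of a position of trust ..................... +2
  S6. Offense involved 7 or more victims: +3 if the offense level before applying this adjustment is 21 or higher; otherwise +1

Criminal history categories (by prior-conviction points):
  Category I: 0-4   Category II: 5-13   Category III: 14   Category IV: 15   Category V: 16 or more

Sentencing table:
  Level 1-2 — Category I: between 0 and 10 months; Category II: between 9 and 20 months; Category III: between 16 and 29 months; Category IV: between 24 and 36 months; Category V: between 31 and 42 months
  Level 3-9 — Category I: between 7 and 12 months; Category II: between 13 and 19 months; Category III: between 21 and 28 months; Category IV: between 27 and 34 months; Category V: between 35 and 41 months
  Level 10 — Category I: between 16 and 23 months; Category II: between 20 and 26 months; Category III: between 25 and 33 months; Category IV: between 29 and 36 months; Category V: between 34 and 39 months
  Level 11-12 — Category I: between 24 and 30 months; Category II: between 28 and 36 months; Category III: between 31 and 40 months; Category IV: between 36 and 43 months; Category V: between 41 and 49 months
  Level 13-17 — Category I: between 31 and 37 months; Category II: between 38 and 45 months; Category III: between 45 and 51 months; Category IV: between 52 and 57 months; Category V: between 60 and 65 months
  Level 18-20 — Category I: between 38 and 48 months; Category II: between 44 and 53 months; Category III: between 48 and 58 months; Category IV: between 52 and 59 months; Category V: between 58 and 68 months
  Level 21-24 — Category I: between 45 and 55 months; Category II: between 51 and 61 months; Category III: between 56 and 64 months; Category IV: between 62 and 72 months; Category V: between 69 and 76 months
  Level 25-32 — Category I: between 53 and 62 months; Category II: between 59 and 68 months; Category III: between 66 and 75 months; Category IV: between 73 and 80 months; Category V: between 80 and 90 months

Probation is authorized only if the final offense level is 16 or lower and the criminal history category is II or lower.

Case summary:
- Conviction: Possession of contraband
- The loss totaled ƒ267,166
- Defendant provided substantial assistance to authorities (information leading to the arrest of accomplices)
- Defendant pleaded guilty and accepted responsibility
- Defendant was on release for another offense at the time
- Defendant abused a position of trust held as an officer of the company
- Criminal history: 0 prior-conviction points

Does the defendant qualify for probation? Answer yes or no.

Base offense level for possession of contraband: 3.
S1 applies (level before this adjustment is 3 < 4, so +1): 3 + 1 = 4.
S2 applies: 4 + 2 = 6.
S3 applies: 6 − 2 = 4.
S4 applies: 4 − 3 = 1.
S5 applies: 1 + 2 = 3.
S6 does not apply.
Final offense level: 3.
Criminal history: 0 prior points → Category I (0-4).
Level 3 falls in the 3-9 band.
Grid: Level 3-9 × Category I = 7-12 months.
Probation check: level 3 ≤ 16 and category I ≤ II → eligible.

Yes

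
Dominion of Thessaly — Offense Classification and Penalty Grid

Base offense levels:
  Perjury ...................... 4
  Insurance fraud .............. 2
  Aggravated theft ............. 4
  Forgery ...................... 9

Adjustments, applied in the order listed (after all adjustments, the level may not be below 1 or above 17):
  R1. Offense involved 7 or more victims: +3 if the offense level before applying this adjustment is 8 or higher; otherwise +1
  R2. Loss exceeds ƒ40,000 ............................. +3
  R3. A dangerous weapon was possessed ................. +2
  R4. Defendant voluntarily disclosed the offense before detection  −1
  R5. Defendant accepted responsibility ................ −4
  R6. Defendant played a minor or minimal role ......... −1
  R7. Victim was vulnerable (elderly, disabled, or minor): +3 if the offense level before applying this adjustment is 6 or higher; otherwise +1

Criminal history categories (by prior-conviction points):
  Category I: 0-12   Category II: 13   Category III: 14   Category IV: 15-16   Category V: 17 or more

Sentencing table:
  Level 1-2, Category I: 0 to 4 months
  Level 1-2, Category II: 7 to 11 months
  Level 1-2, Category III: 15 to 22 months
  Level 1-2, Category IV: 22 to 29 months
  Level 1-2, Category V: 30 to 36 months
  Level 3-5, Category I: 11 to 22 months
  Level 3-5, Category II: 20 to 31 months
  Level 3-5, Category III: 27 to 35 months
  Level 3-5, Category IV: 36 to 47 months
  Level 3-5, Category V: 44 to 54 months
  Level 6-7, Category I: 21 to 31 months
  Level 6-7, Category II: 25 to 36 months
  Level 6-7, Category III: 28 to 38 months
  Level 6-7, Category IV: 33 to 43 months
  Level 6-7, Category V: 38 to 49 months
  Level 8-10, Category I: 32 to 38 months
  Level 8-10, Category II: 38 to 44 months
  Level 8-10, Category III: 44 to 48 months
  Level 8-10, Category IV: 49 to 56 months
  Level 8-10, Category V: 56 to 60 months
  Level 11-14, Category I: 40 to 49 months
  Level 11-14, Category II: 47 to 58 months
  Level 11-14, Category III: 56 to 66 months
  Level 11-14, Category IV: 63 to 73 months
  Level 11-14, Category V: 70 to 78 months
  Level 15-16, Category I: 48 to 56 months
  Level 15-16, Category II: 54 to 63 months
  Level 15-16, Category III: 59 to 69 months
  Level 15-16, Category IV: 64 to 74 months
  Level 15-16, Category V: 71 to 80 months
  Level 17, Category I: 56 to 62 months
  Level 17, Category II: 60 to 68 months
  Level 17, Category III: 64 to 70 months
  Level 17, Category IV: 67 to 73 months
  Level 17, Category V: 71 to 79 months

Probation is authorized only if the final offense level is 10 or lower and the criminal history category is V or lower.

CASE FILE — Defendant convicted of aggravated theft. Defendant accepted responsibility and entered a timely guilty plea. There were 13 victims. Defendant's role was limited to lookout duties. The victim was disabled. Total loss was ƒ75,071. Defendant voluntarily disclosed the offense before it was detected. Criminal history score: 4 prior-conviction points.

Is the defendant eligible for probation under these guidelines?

Yes

Base offense level for aggravated theft: 4.
R1 applies (level before this adjustment is 4 < 8, so +1): 4 + 1 = 5.
R2 applies: 5 + 3 = 8.
R4 applies: 8 − 1 = 7.
R5 applies: 7 − 4 = 3.
R6 applies: 3 − 1 = 2.
R7 applies (level before this adjustment is 2 < 6, so +1): 2 + 1 = 3.
Final offense level: 3.
Criminal history: 4 prior points → Category I (0-12).
Level 3 falls in the 3-5 band.
Grid: Level 3-5 × Category I = 11-22 months.
Probation check: level 3 ≤ 10 and category I ≤ V → eligible.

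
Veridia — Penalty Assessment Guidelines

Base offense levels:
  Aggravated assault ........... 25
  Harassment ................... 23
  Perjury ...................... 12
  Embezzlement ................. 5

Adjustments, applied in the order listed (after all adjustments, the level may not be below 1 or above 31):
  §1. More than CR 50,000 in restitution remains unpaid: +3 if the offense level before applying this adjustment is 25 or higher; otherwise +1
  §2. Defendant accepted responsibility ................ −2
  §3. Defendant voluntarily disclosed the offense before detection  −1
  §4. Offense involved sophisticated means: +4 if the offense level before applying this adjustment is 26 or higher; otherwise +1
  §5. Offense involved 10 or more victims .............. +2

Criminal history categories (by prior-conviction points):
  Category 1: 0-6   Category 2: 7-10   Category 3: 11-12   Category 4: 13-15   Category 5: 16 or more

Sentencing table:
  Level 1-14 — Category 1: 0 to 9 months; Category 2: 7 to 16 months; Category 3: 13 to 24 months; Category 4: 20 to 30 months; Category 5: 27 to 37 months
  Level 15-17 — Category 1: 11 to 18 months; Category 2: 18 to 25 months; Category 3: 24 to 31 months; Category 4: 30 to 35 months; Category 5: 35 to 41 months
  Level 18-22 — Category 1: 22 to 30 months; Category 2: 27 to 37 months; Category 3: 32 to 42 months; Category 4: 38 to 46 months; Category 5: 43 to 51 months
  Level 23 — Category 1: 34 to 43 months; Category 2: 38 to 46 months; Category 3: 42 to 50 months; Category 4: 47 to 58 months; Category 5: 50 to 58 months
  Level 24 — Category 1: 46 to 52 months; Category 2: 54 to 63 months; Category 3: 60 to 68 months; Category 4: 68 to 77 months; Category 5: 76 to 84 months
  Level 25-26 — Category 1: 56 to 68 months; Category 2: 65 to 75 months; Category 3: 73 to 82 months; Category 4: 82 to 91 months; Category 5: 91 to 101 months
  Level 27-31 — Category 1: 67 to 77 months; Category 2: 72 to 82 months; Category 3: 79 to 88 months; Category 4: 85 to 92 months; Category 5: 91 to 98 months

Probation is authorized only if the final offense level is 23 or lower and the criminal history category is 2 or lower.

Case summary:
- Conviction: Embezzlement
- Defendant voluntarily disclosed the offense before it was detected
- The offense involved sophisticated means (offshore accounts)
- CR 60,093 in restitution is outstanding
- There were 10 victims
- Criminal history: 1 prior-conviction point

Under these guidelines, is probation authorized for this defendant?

Yes

Base offense level for embezzlement: 5.
§1 applies (level before this adjustment is 5 < 25, so +1): 5 + 1 = 6.
§2 does not apply.
§3 applies: 6 − 1 = 5.
§4 applies (level before this adjustment is 5 < 26, so +1): 5 + 1 = 6.
§5 applies: 6 + 2 = 8.
Final offense level: 8.
Criminal history: 1 prior point → Category 1 (0-6).
Level 8 falls in the 1-14 band.
Grid: Level 1-14 × Category 1 = 0-9 months.
Probation check: level 8 ≤ 23 and category 1 ≤ 2 → eligible.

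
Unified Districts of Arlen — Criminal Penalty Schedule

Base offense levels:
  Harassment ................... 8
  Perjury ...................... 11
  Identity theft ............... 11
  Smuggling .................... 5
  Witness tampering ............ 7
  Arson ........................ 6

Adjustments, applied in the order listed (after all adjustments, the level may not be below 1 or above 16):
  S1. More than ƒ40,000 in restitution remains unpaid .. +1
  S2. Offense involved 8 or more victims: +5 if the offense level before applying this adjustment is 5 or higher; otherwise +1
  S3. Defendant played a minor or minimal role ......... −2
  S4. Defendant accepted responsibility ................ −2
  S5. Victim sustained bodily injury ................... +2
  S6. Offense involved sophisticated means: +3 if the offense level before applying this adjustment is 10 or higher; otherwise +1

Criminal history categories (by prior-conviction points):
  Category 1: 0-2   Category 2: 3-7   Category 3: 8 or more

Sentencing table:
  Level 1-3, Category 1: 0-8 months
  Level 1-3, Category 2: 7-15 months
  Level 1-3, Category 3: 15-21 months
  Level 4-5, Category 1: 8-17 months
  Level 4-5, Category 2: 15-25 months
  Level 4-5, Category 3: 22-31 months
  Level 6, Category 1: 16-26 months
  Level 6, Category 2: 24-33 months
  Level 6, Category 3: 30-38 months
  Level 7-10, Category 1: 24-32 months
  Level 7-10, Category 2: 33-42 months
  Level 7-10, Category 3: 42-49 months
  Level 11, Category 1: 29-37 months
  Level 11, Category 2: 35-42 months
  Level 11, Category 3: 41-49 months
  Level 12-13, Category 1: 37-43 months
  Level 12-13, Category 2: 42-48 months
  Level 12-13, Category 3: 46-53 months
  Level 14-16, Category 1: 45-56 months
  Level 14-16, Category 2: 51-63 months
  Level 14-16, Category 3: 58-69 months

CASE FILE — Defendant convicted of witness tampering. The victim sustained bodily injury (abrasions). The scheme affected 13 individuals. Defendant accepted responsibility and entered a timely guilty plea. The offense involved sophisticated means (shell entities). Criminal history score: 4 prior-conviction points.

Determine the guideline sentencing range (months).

51-63 months

Base offense level for witness tampering: 7.
S1 does not apply.
S2 applies (level before this adjustment is 7 ≥ 5, so +5): 7 + 5 = 12.
S3 does not apply.
S4 applies: 12 − 2 = 10.
S5 applies: 10 + 2 = 12.
S6 applies (level before this adjustment is 12 ≥ 10, so +3): 12 + 3 = 15.
Final offense level: 15.
Criminal history: 4 prior points → Category 2 (3-7).
Level 15 falls in the 14-16 band.
Grid: Level 14-16 × Category 2 = 51-63 months.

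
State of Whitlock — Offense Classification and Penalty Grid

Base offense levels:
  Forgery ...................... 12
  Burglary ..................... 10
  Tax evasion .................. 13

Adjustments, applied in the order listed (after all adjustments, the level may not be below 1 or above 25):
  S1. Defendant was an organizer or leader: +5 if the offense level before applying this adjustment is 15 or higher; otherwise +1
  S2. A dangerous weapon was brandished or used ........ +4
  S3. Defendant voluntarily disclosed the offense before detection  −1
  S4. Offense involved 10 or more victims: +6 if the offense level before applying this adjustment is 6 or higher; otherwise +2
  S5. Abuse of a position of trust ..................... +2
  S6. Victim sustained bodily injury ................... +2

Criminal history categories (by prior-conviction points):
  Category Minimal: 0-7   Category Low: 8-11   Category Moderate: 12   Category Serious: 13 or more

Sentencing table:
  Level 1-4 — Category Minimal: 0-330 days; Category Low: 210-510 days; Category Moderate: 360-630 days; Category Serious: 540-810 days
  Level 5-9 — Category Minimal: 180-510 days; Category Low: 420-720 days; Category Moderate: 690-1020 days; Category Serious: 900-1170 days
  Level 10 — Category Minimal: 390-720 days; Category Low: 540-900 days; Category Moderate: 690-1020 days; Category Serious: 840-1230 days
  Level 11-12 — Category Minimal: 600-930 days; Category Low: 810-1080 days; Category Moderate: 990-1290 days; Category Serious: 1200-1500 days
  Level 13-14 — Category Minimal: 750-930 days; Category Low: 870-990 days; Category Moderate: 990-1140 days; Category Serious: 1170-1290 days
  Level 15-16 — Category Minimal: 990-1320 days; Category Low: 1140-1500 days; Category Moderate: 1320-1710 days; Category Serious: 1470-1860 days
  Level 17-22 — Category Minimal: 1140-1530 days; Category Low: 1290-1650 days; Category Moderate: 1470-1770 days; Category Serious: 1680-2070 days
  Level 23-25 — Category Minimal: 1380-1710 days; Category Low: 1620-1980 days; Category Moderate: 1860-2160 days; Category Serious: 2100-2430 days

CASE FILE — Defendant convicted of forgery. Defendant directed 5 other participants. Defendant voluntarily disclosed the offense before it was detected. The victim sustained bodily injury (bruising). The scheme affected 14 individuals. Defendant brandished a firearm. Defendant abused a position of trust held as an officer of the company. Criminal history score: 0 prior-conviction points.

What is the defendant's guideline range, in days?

Base offense level for forgery: 12.
S1 applies (level before this adjustment is 12 < 15, so +1): 12 + 1 = 13.
S2 applies: 13 + 4 = 17.
S3 applies: 17 − 1 = 16.
S4 applies (level before this adjustment is 16 ≥ 6, so +6): 16 + 6 = 22.
S5 applies: 22 + 2 = 24.
S6 applies: 24 + 2 = 26.
Level 26 exceeds the maximum of 25; capped at 25.
Final offense level: 25.
Criminal history: 0 prior points → Category Minimal (0-7).
Level 25 falls in the 23-25 band.
Grid: Level 23-25 × Category Minimal = 1380-1710 days.

1380-1710 days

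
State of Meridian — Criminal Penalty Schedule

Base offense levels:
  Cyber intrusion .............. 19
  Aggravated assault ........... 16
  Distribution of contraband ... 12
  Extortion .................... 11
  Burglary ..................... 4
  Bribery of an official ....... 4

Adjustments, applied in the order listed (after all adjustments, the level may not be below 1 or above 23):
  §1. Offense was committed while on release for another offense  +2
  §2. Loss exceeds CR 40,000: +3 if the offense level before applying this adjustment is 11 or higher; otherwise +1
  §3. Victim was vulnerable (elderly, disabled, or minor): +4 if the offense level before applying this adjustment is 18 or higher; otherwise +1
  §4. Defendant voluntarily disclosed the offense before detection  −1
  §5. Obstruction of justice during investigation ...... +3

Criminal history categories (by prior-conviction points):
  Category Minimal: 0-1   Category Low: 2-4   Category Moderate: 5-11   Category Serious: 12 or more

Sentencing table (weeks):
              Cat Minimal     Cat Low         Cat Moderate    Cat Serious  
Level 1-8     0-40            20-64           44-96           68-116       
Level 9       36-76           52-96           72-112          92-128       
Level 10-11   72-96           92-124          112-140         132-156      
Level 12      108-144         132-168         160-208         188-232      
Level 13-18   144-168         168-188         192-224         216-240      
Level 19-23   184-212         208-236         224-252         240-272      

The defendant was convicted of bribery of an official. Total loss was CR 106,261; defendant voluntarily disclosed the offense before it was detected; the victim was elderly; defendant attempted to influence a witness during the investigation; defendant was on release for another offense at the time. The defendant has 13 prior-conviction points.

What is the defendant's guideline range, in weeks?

Base offense level for bribery of an official: 4.
§1 applies: 4 + 2 = 6.
§2 applies (level before this adjustment is 6 < 11, so +1): 6 + 1 = 7.
§3 applies (level before this adjustment is 7 < 18, so +1): 7 + 1 = 8.
§4 applies: 8 − 1 = 7.
§5 applies: 7 + 3 = 10.
Final offense level: 10.
Criminal history: 13 prior points → Category Serious (12+).
Level 10 falls in the 10-11 band.
Grid: Level 10-11 × Category Serious = 132-156 weeks.

132-156 weeks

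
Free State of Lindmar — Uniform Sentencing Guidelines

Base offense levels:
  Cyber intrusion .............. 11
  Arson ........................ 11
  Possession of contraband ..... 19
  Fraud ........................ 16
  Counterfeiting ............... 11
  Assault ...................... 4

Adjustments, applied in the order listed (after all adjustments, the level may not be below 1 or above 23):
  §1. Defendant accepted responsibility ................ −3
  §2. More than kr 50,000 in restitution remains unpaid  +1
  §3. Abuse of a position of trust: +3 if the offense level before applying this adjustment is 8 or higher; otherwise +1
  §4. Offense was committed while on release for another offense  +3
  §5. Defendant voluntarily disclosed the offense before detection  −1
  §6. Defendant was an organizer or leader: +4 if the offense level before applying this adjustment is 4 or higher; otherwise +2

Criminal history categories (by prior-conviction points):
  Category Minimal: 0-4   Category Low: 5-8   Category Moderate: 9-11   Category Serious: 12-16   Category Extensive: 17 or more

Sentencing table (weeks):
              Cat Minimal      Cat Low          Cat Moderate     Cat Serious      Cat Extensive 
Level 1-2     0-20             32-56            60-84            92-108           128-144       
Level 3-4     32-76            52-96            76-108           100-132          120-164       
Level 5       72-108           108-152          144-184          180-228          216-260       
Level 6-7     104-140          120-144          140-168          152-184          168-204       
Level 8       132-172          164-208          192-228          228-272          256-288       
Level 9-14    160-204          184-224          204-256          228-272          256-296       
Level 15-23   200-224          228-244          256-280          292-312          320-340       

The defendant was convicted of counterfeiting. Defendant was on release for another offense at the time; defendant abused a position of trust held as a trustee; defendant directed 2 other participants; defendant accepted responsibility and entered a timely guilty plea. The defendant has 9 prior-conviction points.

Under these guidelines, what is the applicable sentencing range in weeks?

256-280 weeks

Base offense level for counterfeiting: 11.
§1 applies: 11 − 3 = 8.
§2 does not apply.
§3 applies (level before this adjustment is 8 ≥ 8, so +3): 8 + 3 = 11.
§4 applies: 11 + 3 = 14.
§5 does not apply.
§6 applies (level before this adjustment is 14 ≥ 4, so +4): 14 + 4 = 18.
Final offense level: 18.
Criminal history: 9 prior points → Category Moderate (9-11).
Level 18 falls in the 15-23 band.
Grid: Level 15-23 × Category Moderate = 256-280 weeks.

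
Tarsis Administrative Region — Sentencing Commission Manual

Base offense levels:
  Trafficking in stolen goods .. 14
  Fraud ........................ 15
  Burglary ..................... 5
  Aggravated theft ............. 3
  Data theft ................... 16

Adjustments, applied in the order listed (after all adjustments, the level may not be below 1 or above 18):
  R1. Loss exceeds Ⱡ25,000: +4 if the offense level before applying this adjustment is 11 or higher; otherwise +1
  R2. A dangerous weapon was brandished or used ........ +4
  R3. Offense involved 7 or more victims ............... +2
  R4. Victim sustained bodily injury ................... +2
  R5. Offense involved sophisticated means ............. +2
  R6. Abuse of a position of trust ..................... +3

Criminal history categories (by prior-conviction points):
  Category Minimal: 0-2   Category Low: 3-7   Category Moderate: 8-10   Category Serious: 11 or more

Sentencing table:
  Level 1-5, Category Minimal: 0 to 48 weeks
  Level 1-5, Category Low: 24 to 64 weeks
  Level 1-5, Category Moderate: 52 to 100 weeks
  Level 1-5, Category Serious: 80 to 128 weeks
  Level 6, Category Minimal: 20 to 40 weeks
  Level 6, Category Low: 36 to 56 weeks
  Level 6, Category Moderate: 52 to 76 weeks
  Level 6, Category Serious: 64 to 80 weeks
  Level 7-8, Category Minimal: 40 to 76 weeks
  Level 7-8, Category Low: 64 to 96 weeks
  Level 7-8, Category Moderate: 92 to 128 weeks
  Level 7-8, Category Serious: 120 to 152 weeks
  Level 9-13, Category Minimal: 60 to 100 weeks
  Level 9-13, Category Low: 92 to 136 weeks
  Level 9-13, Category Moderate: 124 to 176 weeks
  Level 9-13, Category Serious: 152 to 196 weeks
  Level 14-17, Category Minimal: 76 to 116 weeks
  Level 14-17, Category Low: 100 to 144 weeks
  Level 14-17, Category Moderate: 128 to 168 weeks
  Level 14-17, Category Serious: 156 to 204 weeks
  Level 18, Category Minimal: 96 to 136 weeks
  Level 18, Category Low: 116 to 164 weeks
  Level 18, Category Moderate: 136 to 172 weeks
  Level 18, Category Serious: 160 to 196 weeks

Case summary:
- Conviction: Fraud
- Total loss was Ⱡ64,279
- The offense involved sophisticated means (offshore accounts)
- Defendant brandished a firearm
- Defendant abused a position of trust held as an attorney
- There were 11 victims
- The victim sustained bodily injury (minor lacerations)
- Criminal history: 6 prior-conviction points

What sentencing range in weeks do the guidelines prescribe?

Base offense level for fraud: 15.
R1 applies (level before this adjustment is 15 ≥ 11, so +4): 15 + 4 = 19.
R2 applies: 19 + 4 = 23.
R3 applies: 23 + 2 = 25.
R4 applies: 25 + 2 = 27.
R5 applies: 27 + 2 = 29.
R6 applies: 29 + 3 = 32.
Level 32 exceeds the maximum of 18; capped at 18.
Final offense level: 18.
Criminal history: 6 prior points → Category Low (3-7).
Level 18 falls in the 18 band.
Grid: Level 18 × Category Low = 116-164 weeks.

116-164 weeks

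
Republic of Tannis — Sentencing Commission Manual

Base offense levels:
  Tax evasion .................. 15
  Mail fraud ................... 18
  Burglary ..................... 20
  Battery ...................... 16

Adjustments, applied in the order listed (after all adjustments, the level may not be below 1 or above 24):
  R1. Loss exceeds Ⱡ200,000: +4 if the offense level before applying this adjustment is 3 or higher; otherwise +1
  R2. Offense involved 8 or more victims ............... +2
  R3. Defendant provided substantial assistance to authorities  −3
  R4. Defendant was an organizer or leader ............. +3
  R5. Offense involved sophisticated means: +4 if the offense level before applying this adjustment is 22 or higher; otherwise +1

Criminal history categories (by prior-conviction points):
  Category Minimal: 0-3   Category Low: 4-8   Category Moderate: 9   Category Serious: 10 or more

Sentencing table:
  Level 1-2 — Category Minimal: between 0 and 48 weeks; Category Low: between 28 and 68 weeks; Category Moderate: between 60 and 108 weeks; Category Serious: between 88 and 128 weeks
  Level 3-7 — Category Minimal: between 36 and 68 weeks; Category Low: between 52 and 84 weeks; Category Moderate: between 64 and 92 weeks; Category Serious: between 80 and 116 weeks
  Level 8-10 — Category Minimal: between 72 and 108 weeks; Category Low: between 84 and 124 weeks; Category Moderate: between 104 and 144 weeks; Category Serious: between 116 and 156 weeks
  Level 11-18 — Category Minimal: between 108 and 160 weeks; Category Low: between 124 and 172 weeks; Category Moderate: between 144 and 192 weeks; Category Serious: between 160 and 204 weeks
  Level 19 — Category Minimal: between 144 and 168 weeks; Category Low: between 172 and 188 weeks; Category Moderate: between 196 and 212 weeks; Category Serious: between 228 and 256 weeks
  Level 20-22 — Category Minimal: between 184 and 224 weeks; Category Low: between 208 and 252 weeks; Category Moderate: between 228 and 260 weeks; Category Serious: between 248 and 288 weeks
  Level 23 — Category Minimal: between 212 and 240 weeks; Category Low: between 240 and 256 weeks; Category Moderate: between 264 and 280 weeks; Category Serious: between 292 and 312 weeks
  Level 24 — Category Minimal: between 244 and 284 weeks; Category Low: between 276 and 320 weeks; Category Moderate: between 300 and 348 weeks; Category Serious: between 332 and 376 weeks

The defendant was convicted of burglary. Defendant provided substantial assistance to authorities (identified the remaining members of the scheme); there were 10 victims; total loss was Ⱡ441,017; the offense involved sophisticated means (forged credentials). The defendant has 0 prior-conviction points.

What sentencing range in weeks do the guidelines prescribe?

Base offense level for burglary: 20.
R1 applies (level before this adjustment is 20 ≥ 3, so +4): 20 + 4 = 24.
R2 applies: 24 + 2 = 26.
R3 applies: 26 − 3 = 23.
R4 does not apply.
R5 applies (level before this adjustment is 23 ≥ 22, so +4): 23 + 4 = 27.
Level 27 exceeds the maximum of 24; capped at 24.
Final offense level: 24.
Criminal history: 0 prior points → Category Minimal (0-3).
Level 24 falls in the 24 band.
Grid: Level 24 × Category Minimal = 244-284 weeks.

244-284 weeks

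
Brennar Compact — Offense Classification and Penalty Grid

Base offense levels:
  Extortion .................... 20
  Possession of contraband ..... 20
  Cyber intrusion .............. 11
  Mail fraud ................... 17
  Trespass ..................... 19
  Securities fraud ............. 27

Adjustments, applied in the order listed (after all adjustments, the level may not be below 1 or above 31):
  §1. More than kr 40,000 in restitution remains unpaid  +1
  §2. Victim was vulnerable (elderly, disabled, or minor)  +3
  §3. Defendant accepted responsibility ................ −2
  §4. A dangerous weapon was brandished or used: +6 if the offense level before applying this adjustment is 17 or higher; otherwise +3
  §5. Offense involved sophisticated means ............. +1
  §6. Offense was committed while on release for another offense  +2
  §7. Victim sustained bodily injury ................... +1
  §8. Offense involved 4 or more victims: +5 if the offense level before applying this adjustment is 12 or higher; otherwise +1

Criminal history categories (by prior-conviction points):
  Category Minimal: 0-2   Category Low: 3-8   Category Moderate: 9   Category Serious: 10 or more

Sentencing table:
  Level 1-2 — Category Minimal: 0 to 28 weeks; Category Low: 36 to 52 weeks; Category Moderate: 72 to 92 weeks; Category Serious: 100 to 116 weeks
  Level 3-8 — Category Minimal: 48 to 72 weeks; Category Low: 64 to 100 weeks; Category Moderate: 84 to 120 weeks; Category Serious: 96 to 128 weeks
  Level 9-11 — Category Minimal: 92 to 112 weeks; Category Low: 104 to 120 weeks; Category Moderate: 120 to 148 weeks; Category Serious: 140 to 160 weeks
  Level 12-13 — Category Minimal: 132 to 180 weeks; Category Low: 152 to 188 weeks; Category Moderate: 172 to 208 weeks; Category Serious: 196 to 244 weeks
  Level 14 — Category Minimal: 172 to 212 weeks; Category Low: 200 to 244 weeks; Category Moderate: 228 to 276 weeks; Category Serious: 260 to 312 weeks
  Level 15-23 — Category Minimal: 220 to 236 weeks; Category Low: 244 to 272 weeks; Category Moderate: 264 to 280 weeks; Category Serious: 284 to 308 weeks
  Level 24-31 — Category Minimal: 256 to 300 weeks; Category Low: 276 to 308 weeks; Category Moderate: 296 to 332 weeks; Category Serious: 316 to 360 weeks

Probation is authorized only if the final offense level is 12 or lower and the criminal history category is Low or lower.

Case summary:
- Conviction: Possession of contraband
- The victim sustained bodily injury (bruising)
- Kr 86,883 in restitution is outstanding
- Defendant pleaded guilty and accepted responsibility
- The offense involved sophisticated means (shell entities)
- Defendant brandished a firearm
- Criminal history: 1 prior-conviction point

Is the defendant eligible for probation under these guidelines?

Base offense level for possession of contraband: 20.
§1 applies: 20 + 1 = 21.
§2 does not apply.
§3 applies: 21 − 2 = 19.
§4 applies (level before this adjustment is 19 ≥ 17, so +6): 19 + 6 = 25.
§5 applies: 25 + 1 = 26.
§7 applies: 26 + 1 = 27.
Final offense level: 27.
Criminal history: 1 prior point → Category Minimal (0-2).
Level 27 falls in the 24-31 band.
Grid: Level 24-31 × Category Minimal = 256-300 weeks.
Probation check: level 27 > 12 and category Minimal ≤ Low → not eligible.

No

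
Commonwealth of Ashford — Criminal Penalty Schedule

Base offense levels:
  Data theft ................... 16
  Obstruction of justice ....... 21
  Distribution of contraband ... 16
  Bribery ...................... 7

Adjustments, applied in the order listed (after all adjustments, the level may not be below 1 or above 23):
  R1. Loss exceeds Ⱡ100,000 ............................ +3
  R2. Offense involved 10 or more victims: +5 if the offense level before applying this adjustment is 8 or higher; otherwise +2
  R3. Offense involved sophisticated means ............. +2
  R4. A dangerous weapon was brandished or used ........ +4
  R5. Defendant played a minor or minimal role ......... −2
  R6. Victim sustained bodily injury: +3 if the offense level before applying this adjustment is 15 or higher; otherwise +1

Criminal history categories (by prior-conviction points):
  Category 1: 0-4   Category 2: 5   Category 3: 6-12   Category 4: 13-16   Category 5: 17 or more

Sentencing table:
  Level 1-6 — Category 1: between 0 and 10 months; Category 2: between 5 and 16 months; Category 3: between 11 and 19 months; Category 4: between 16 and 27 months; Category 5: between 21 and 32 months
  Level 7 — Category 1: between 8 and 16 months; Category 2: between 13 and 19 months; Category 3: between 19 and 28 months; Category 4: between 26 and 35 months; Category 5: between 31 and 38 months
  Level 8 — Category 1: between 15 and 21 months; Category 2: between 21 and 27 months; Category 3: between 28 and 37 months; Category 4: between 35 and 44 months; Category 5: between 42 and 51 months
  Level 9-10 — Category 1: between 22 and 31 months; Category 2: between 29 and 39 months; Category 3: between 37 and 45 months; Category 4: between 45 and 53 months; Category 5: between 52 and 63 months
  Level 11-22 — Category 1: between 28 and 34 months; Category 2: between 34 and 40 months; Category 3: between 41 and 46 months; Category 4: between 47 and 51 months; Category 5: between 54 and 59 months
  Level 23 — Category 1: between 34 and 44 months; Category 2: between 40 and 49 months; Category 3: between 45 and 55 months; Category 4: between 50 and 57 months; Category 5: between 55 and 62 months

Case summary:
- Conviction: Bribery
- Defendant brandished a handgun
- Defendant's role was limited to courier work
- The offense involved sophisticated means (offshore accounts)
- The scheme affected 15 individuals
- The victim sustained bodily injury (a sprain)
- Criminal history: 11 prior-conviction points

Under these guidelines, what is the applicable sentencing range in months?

41-46 months

Base offense level for bribery: 7.
R1 does not apply.
R2 applies (level before this adjustment is 7 < 8, so +2): 7 + 2 = 9.
R3 applies: 9 + 2 = 11.
R4 applies: 11 + 4 = 15.
R5 applies: 15 − 2 = 13.
R6 applies (level before this adjustment is 13 < 15, so +1): 13 + 1 = 14.
Final offense level: 14.
Criminal history: 11 prior points → Category 3 (6-12).
Level 14 falls in the 11-22 band.
Grid: Level 11-22 × Category 3 = 41-46 months.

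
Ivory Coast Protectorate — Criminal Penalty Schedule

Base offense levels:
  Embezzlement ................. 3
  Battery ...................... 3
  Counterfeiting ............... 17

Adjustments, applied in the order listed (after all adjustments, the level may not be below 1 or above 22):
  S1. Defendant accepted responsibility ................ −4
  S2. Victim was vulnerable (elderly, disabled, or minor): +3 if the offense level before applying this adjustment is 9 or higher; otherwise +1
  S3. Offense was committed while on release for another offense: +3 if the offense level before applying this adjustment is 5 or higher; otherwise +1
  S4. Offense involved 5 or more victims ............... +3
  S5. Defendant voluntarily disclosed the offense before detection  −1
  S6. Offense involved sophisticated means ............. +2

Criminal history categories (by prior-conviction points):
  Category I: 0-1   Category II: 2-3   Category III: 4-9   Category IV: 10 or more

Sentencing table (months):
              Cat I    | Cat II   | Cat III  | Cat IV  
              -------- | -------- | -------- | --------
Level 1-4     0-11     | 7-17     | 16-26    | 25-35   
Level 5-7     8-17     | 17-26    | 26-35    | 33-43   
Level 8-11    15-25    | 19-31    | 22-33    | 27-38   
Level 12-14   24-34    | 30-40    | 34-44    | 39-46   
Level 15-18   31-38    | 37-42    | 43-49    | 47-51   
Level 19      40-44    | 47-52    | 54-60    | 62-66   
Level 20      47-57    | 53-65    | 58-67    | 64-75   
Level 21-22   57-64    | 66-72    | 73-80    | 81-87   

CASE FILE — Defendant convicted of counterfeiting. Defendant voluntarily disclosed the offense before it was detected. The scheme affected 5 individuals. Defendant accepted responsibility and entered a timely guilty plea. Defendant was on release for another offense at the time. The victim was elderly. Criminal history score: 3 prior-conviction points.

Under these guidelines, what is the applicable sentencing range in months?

66-72 months

Base offense level for counterfeiting: 17.
S1 applies: 17 − 4 = 13.
S2 applies (level before this adjustment is 13 ≥ 9, so +3): 13 + 3 = 16.
S3 applies (level before this adjustment is 16 ≥ 5, so +3): 16 + 3 = 19.
S4 applies: 19 + 3 = 22.
S5 applies: 22 − 1 = 21.
S6 does not apply.
Final offense level: 21.
Criminal history: 3 prior points → Category II (2-3).
Level 21 falls in the 21-22 band.
Grid: Level 21-22 × Category II = 66-72 months.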